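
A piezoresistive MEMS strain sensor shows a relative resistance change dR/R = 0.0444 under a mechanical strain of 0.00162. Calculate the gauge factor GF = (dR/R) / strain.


Step 1: Identify values.
dR/R = 0.0444, strain = 0.00162
Step 2: GF = (dR/R) / strain = 0.0444 / 0.00162
GF = 27.4


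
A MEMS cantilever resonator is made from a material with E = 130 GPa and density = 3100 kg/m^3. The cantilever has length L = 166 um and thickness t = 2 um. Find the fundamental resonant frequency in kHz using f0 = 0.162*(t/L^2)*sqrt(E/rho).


Step 1: Convert units to SI.
t_SI = 2e-6 m, L_SI = 166e-6 m
Step 2: Calculate sqrt(E/rho).
sqrt(130e9 / 3100) = 6475.76 m/s
Step 3: Compute f0.
f0 = 0.162 * 2e-6 / (166e-6)^2 * 6475.76 = 76141.2 Hz = 76.14 kHz


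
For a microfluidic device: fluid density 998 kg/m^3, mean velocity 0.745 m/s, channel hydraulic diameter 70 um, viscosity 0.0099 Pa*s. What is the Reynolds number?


Step 1: Convert Dh to meters: Dh = 70e-6 m
Step 2: Re = rho * v * Dh / mu
Re = 998 * 0.745 * 70e-6 / 0.0099
Re = 5.257


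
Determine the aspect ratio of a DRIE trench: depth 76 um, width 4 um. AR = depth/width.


Step 1: AR = depth / width
Step 2: AR = 76 / 4
AR = 19.0


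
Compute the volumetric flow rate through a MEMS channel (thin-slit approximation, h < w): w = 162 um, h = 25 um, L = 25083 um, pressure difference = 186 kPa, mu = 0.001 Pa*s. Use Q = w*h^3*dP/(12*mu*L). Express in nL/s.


Step 1: Convert all dimensions to SI (meters).
w = 162e-6 m, h = 25e-6 m, L = 25083e-6 m, dP = 186e3 Pa
Step 2: Q = w * h^3 * dP / (12 * mu * L)
Q = 162e-6 * (25e-6)^3 * 186e3 / (12 * 0.001 * 25083e-6) = 1.56418192e-09 m^3/s
Step 3: Convert Q from m^3/s to nL/s (1 m^3 = 1e12 nL, so multiply by 1e12).
Q = 1564.182 nL/s


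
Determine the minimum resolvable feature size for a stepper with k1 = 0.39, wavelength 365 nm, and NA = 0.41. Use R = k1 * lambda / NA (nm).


Step 1: Identify values: k1 = 0.39, lambda = 365 nm, NA = 0.41
Step 2: R = k1 * lambda / NA
R = 0.39 * 365 / 0.41
R = 347.2 nm


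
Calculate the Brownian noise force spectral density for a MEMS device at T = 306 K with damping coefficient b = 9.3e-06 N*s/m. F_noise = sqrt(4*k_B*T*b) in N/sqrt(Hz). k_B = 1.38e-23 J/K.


Step 1: Compute 4 * k_B * T * b
= 4 * 1.38e-23 * 306 * 9.3e-06
= 1.5709e-25 N^2/Hz
Step 2: F_noise = sqrt(1.5709e-25)
F_noise = 3.96e-13 N/sqrt(Hz)


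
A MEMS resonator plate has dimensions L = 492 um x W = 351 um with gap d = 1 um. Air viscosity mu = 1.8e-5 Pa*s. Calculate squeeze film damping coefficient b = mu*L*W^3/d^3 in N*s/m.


Step 1: Convert to SI.
L = 492e-6 m, W = 351e-6 m, d = 1e-6 m
Step 2: W^3 = (351e-6)^3 = 4.32e-11 m^3
Step 3: d^3 = (1e-6)^3 = 1.00e-18 m^3
Step 4: b = 1.8e-5 * 492e-6 * 4.32e-11 / 1.00e-18
b = 3.83e-01 N*s/m


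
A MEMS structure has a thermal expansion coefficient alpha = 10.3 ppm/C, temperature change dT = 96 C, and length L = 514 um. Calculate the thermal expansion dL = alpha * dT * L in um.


Step 1: Convert CTE: alpha = 10.3 ppm/C = 10.3e-6 /C
Step 2: dL = 10.3e-6 * 96 * 514
dL = 0.5082 um


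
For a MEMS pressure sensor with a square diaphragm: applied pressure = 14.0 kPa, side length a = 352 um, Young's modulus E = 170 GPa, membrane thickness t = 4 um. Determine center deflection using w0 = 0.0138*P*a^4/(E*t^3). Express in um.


Step 1: Convert pressure to compatible units (E is in GPa, so P in GPa).
P = 14.0 kPa = 14.0e-6 GPa
Step 2: Compute numerator: 0.0138 * P * a^4.
a^4 = 352^4 = 15352201216
numerator = 0.0138 * 14.0e-6 * 15352201216 = 2.96605e+03
Step 3: Compute denominator: E * t^3 = 170 * 4^3 = 10880
Step 4: w0 = numerator / denominator = 2.96605e+03 / 10880 = 0.2726 um


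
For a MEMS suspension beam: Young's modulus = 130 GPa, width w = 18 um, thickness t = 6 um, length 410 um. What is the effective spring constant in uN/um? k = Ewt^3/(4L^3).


Step 1: Convert E to consistent units (1 GPa = 1000 uN/um^2).
E = 130 GPa = 130000 uN/um^2
Step 2: Compute t^3 = 6^3 = 216
Step 3: Compute L^3 = 410^3 = 68921000
Step 4: k = 130000 * 18 * 216 / (4 * 68921000)
k = 1.8334 uN/um


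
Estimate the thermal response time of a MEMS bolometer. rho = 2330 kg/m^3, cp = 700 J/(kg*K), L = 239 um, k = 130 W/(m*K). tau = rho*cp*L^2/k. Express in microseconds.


Step 1: Convert L to m: L = 239e-6 m
Step 2: L^2 = (239e-6)^2 = 5.7121e-08 m^2
Step 3: tau = 2330 * 700 * 5.7121e-08 / 130 = 7.1664885e-04 s
Step 4: Convert to microseconds (multiply by 1e6).
tau = 716.649 us


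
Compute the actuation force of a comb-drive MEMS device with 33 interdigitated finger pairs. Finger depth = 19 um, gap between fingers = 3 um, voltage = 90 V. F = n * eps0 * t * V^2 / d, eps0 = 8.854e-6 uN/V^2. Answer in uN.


Step 1: Parameters: n=33, eps0=8.854e-6 uN/V^2, t=19 um, V=90 V, d=3 um
Step 2: V^2 = 8100
Step 3: F = 33 * 8.854e-6 * 19 * 8100 / 3
F = 14.989 uN


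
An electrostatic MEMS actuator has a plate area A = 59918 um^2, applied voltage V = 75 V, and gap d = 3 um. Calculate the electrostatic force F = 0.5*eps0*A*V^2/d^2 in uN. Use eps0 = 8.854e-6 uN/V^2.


Step 1: Identify parameters.
eps0 = 8.854e-6 uN/V^2, A = 59918 um^2, V = 75 V, d = 3 um
Step 2: Compute V^2 = 75^2 = 5625
Step 3: Compute d^2 = 3^2 = 9
Step 4: F = 0.5 * 8.854e-6 * 59918 * 5625 / 9
F = 165.786 uN


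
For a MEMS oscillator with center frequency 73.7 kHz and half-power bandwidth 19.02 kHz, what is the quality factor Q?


Step 1: Q = f0 / bandwidth
Step 2: Q = 73.7 / 19.02
Q = 3.9


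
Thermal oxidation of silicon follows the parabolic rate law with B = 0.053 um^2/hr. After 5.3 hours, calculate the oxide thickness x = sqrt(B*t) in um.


Step 1: Compute B*t = 0.053 * 5.3 = 0.2809
Step 2: x = sqrt(0.2809)
x = 0.53 um


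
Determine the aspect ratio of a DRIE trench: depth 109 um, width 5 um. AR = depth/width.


Step 1: AR = depth / width
Step 2: AR = 109 / 5
AR = 21.8


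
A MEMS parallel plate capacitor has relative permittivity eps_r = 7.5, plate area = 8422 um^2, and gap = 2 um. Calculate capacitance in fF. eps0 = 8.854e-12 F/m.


Step 1: Convert area to m^2: A = 8422e-12 m^2
Step 2: Convert gap to m: d = 2e-6 m
Step 3: C = eps0 * eps_r * A / d
C = 8.854e-12 * 7.5 * 8422e-12 / 2e-6
Step 4: Convert to fF (multiply by 1e15).
C = 279.63 fF


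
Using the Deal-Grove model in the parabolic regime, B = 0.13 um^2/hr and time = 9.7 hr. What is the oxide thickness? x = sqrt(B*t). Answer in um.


Step 1: Compute B*t = 0.13 * 9.7 = 1.261
Step 2: x = sqrt(1.261)
x = 1.123 um


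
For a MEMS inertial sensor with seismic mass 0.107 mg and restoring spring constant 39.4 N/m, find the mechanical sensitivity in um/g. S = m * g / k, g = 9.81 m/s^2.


Step 1: Convert mass: m = 0.107 mg = 1.07e-07 kg
Step 2: S = m * g / k = 1.07e-07 * 9.81 / 39.4
Step 3: S = 2.66e-08 m/g
Step 4: Convert to um/g: S = 0.027 um/g


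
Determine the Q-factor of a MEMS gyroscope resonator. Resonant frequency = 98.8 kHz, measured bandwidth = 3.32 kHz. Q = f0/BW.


Step 1: Q = f0 / bandwidth
Step 2: Q = 98.8 / 3.32
Q = 29.8


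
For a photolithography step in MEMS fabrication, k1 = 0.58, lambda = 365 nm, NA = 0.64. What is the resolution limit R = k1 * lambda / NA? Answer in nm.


Step 1: Identify values: k1 = 0.58, lambda = 365 nm, NA = 0.64
Step 2: R = k1 * lambda / NA
R = 0.58 * 365 / 0.64
R = 330.8 nm


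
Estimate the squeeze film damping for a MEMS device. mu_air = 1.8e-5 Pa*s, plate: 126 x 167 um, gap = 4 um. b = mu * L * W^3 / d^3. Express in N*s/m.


Step 1: Convert to SI.
L = 126e-6 m, W = 167e-6 m, d = 4e-6 m
Step 2: W^3 = (167e-6)^3 = 4.66e-12 m^3
Step 3: d^3 = (4e-6)^3 = 6.40e-17 m^3
Step 4: b = 1.8e-5 * 126e-6 * 4.66e-12 / 6.40e-17
b = 1.65e-04 N*s/m


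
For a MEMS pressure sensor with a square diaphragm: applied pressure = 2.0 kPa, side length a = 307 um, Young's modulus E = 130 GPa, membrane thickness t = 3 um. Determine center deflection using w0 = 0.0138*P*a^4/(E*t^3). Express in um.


Step 1: Convert pressure to compatible units (E is in GPa, so P in GPa).
P = 2.0 kPa = 2.0e-6 GPa
Step 2: Compute numerator: 0.0138 * P * a^4.
a^4 = 307^4 = 8882874001
numerator = 0.0138 * 2.0e-6 * 8882874001 = 2.4517e+02
Step 3: Compute denominator: E * t^3 = 130 * 3^3 = 3510
Step 4: w0 = numerator / denominator = 2.4517e+02 / 3510 = 0.0698 um


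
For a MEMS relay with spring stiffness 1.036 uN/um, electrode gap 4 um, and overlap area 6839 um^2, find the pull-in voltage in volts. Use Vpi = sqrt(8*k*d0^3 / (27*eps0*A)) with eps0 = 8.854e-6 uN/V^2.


Step 1: Compute numerator: 8 * k * d0^3 = 8 * 1.036 * 4^3 = 530.432
Step 2: Compute denominator: 27 * eps0 * A = 27 * 8.854e-6 * 6839 = 1.634918
Step 3: Vpi = sqrt(530.432 / 1.634918)
Vpi = 18.01 V


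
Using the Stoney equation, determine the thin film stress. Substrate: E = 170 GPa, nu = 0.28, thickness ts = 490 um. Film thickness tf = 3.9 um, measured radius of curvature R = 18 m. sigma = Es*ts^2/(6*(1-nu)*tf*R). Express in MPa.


Step 1: Compute numerator: Es * ts^2 = 170 * 490^2 = 40817000 (GPa*um^2)
Step 2: Compute denominator (R in um): 6*(1-nu)*tf*R = 6*0.72*3.9*18e6 = 303264000.0 (um^2)
Step 3: sigma (GPa) = 40817000 / 303264000.0 = 1.34592e-01 GPa
Step 4: Convert to MPa (x1000): sigma = 134.6 MPa


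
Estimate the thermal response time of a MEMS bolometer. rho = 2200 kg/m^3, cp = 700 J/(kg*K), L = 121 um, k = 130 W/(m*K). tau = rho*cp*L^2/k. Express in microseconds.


Step 1: Convert L to m: L = 121e-6 m
Step 2: L^2 = (121e-6)^2 = 1.4641e-08 m^2
Step 3: tau = 2200 * 700 * 1.4641e-08 / 130 = 1.734395e-04 s
Step 4: Convert to microseconds (multiply by 1e6).
tau = 173.44 us


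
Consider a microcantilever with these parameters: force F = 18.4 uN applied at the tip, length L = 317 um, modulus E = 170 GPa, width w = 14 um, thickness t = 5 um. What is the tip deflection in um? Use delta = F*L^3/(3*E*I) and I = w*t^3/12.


Step 1: Calculate the second moment of area.
I = w * t^3 / 12 = 14 * 5^3 / 12 = 145.8333 um^4
Step 2: Convert E to consistent units (1 GPa = 1000 uN/um^2).
E = 170 GPa = 170000 uN/um^2
Step 3: Calculate tip deflection.
delta = F * L^3 / (3 * E * I)
delta = 18.4 * 317^3 / (3 * 170000 * 145.8333)
delta = 7.8808 um


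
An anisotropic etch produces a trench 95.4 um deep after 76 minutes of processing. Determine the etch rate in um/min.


Step 1: Etch rate = depth / time
Step 2: rate = 95.4 / 76
rate = 1.255 um/min


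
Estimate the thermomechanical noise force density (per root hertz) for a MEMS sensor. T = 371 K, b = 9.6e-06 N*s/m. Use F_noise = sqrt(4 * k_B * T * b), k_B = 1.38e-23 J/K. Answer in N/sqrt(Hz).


Step 1: Compute 4 * k_B * T * b
= 4 * 1.38e-23 * 371 * 9.6e-06
= 1.9660e-25 N^2/Hz
Step 2: F_noise = sqrt(1.9660e-25)
F_noise = 4.43e-13 N/sqrt(Hz)


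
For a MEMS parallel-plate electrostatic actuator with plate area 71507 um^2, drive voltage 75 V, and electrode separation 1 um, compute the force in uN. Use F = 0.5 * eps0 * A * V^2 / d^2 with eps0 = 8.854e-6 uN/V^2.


Step 1: Identify parameters.
eps0 = 8.854e-6 uN/V^2, A = 71507 um^2, V = 75 V, d = 1 um
Step 2: Compute V^2 = 75^2 = 5625
Step 3: Compute d^2 = 1^2 = 1
Step 4: F = 0.5 * 8.854e-6 * 71507 * 5625 / 1
F = 1780.658 uN


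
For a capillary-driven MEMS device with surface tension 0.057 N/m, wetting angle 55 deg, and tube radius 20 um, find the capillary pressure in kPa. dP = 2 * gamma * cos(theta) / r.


Step 1: cos(55 deg) = 0.5736
Step 2: Convert r to m: r = 20e-6 m
Step 3: dP = 2 * 0.057 * 0.5736 / 20e-6 = 3269.5 Pa
Step 4: Convert Pa to kPa (divide by 1000).
dP = 3.27 kPa


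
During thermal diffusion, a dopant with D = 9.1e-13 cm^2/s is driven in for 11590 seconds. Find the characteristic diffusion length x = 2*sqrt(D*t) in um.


Step 1: Compute D*t = 9.1e-13 * 11590 = 1.05469e-08 cm^2
Step 2: sqrt(D*t) = 1.02698e-04 cm
Step 3: x = 2 * 1.02698e-04 cm = 2.05396e-04 cm
Step 4: Convert to um (1 cm = 1e4 um): x = 2.054 um


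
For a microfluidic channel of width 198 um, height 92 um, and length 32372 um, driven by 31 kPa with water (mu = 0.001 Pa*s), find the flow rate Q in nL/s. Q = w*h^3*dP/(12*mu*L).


Step 1: Convert all dimensions to SI (meters).
w = 198e-6 m, h = 92e-6 m, L = 32372e-6 m, dP = 31e3 Pa
Step 2: Q = w * h^3 * dP / (12 * mu * L)
Q = 198e-6 * (92e-6)^3 * 31e3 / (12 * 0.001 * 32372e-6) = 1.230380922e-08 m^3/s
Step 3: Convert Q from m^3/s to nL/s (1 m^3 = 1e12 nL, so multiply by 1e12).
Q = 12303.809 nL/s


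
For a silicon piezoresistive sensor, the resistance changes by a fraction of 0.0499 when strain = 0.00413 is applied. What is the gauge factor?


Step 1: Identify values.
dR/R = 0.0499, strain = 0.00413
Step 2: GF = (dR/R) / strain = 0.0499 / 0.00413
GF = 12.1


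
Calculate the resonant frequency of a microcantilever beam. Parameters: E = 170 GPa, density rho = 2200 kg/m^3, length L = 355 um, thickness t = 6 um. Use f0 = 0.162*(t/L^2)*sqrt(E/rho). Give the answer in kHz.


Step 1: Convert units to SI.
t_SI = 6e-6 m, L_SI = 355e-6 m
Step 2: Calculate sqrt(E/rho).
sqrt(170e9 / 2200) = 8790.49 m/s
Step 3: Compute f0.
f0 = 0.162 * 6e-6 / (355e-6)^2 * 8790.49 = 67798.9 Hz = 67.8 kHz


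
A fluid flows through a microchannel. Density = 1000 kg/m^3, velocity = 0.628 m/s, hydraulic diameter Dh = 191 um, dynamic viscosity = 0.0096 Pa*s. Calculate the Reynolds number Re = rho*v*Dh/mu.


Step 1: Convert Dh to meters: Dh = 191e-6 m
Step 2: Re = rho * v * Dh / mu
Re = 1000 * 0.628 * 191e-6 / 0.0096
Re = 12.495


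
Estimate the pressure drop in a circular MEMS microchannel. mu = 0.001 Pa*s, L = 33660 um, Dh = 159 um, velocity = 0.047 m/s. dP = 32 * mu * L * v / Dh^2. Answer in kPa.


Step 1: Convert to SI: L = 33660e-6 m, Dh = 159e-6 m
Step 2: dP = 32 * 0.001 * 33660e-6 * 0.047 / (159e-6)^2
Step 3: dP = 2002.48 Pa
Step 4: Convert to kPa: dP = 2.0 kPa


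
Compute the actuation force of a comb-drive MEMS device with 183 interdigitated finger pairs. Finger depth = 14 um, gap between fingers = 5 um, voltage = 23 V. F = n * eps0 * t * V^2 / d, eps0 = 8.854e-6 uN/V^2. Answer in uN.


Step 1: Parameters: n=183, eps0=8.854e-6 uN/V^2, t=14 um, V=23 V, d=5 um
Step 2: V^2 = 529
Step 3: F = 183 * 8.854e-6 * 14 * 529 / 5
F = 2.4 uN


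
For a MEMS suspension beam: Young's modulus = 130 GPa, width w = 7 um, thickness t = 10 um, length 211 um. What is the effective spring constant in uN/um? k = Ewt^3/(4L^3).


Step 1: Convert E to consistent units (1 GPa = 1000 uN/um^2).
E = 130 GPa = 130000 uN/um^2
Step 2: Compute t^3 = 10^3 = 1000
Step 3: Compute L^3 = 211^3 = 9393931
Step 4: k = 130000 * 7 * 1000 / (4 * 9393931)
k = 24.2178 uN/um


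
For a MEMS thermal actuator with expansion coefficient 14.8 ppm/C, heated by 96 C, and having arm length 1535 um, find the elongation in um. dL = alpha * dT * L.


Step 1: Convert CTE: alpha = 14.8 ppm/C = 14.8e-6 /C
Step 2: dL = 14.8e-6 * 96 * 1535
dL = 2.1809 um


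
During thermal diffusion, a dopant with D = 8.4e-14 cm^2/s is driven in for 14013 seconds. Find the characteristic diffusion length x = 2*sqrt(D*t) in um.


Step 1: Compute D*t = 8.4e-14 * 14013 = 1.177092e-09 cm^2
Step 2: sqrt(D*t) = 3.4309e-05 cm
Step 3: x = 2 * 3.4309e-05 cm = 6.8618e-05 cm
Step 4: Convert to um (1 cm = 1e4 um): x = 0.686 um


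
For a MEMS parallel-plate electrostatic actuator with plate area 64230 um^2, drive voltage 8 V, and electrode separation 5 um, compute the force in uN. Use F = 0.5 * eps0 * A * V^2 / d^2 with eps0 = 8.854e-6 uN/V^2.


Step 1: Identify parameters.
eps0 = 8.854e-6 uN/V^2, A = 64230 um^2, V = 8 V, d = 5 um
Step 2: Compute V^2 = 8^2 = 64
Step 3: Compute d^2 = 5^2 = 25
Step 4: F = 0.5 * 8.854e-6 * 64230 * 64 / 25
F = 0.728 uN


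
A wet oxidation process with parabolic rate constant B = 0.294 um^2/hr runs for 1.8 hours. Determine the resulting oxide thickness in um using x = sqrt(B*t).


Step 1: Compute B*t = 0.294 * 1.8 = 0.5292
Step 2: x = sqrt(0.5292)
x = 0.727 um


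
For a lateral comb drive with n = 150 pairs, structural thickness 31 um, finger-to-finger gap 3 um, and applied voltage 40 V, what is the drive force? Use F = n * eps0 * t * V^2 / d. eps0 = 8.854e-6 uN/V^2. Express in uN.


Step 1: Parameters: n=150, eps0=8.854e-6 uN/V^2, t=31 um, V=40 V, d=3 um
Step 2: V^2 = 1600
Step 3: F = 150 * 8.854e-6 * 31 * 1600 / 3
F = 21.958 uN


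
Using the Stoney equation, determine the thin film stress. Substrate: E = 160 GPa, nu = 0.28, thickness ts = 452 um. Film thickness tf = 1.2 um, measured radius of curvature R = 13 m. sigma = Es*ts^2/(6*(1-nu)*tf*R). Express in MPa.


Step 1: Compute numerator: Es * ts^2 = 160 * 452^2 = 32688640 (GPa*um^2)
Step 2: Compute denominator (R in um): 6*(1-nu)*tf*R = 6*0.72*1.2*13e6 = 67392000.0 (um^2)
Step 3: sigma (GPa) = 32688640 / 67392000.0 = 4.85052e-01 GPa
Step 4: Convert to MPa (x1000): sigma = 485.1 MPa


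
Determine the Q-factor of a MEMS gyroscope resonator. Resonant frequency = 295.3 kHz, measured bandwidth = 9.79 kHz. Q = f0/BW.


Step 1: Q = f0 / bandwidth
Step 2: Q = 295.3 / 9.79
Q = 30.2


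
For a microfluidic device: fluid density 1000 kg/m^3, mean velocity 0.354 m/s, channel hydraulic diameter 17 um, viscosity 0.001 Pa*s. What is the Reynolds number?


Step 1: Convert Dh to meters: Dh = 17e-6 m
Step 2: Re = rho * v * Dh / mu
Re = 1000 * 0.354 * 17e-6 / 0.001
Re = 6.018


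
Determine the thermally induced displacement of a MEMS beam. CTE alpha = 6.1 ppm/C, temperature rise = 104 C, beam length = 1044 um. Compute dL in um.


Step 1: Convert CTE: alpha = 6.1 ppm/C = 6.1e-6 /C
Step 2: dL = 6.1e-6 * 104 * 1044
dL = 0.6623 um


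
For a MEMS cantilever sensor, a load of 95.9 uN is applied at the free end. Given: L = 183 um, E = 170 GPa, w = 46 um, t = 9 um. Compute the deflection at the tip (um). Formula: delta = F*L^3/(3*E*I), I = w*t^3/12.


Step 1: Calculate the second moment of area.
I = w * t^3 / 12 = 46 * 9^3 / 12 = 2794.5 um^4
Step 2: Convert E to consistent units (1 GPa = 1000 uN/um^2).
E = 170 GPa = 170000 uN/um^2
Step 3: Calculate tip deflection.
delta = F * L^3 / (3 * E * I)
delta = 95.9 * 183^3 / (3 * 170000 * 2794.5)
delta = 0.4124 um


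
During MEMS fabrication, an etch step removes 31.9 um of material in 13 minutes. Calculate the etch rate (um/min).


Step 1: Etch rate = depth / time
Step 2: rate = 31.9 / 13
rate = 2.454 um/min


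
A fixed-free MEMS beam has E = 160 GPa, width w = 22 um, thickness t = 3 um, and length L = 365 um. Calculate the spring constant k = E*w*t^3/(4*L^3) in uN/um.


Step 1: Convert E to consistent units (1 GPa = 1000 uN/um^2).
E = 160 GPa = 160000 uN/um^2
Step 2: Compute t^3 = 3^3 = 27
Step 3: Compute L^3 = 365^3 = 48627125
Step 4: k = 160000 * 22 * 27 / (4 * 48627125)
k = 0.4886 uN/um


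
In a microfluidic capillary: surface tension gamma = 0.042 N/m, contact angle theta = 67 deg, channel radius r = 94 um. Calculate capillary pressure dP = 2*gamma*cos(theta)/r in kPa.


Step 1: cos(67 deg) = 0.3907
Step 2: Convert r to m: r = 94e-6 m
Step 3: dP = 2 * 0.042 * 0.3907 / 94e-6 = 349.1 Pa
Step 4: Convert Pa to kPa (divide by 1000).
dP = 0.35 kPa


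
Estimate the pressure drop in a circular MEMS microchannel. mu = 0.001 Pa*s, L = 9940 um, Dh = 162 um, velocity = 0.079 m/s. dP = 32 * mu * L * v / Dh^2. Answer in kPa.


Step 1: Convert to SI: L = 9940e-6 m, Dh = 162e-6 m
Step 2: dP = 32 * 0.001 * 9940e-6 * 0.079 / (162e-6)^2
Step 3: dP = 957.49 Pa
Step 4: Convert to kPa: dP = 0.96 kPa


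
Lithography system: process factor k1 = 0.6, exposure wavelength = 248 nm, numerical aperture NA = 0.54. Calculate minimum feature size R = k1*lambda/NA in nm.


Step 1: Identify values: k1 = 0.6, lambda = 248 nm, NA = 0.54
Step 2: R = k1 * lambda / NA
R = 0.6 * 248 / 0.54
R = 275.6 nm


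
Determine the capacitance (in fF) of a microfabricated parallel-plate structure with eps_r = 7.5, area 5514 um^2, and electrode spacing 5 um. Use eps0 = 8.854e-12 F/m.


Step 1: Convert area to m^2: A = 5514e-12 m^2
Step 2: Convert gap to m: d = 5e-6 m
Step 3: C = eps0 * eps_r * A / d
C = 8.854e-12 * 7.5 * 5514e-12 / 5e-6
Step 4: Convert to fF (multiply by 1e15).
C = 73.23 fF


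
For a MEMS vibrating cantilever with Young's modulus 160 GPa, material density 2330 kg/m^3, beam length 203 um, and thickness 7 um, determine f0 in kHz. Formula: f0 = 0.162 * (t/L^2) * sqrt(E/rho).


Step 1: Convert units to SI.
t_SI = 7e-6 m, L_SI = 203e-6 m
Step 2: Calculate sqrt(E/rho).
sqrt(160e9 / 2330) = 8286.71 m/s
Step 3: Compute f0.
f0 = 0.162 * 7e-6 / (203e-6)^2 * 8286.71 = 228035.8 Hz = 228.04 kHz


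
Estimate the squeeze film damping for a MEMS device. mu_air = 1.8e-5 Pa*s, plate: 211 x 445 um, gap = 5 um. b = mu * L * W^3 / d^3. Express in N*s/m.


Step 1: Convert to SI.
L = 211e-6 m, W = 445e-6 m, d = 5e-6 m
Step 2: W^3 = (445e-6)^3 = 8.81e-11 m^3
Step 3: d^3 = (5e-6)^3 = 1.25e-16 m^3
Step 4: b = 1.8e-5 * 211e-6 * 8.81e-11 / 1.25e-16
b = 2.68e-03 N*s/m


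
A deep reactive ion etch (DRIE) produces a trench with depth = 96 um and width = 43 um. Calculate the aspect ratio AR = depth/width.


Step 1: AR = depth / width
Step 2: AR = 96 / 43
AR = 2.2


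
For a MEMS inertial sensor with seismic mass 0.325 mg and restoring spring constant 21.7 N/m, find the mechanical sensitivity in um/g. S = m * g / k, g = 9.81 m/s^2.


Step 1: Convert mass: m = 0.325 mg = 3.25e-07 kg
Step 2: S = m * g / k = 3.25e-07 * 9.81 / 21.7
Step 3: S = 1.47e-07 m/g
Step 4: Convert to um/g: S = 0.147 um/g


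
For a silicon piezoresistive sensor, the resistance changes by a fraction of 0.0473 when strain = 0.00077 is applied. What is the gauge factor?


Step 1: Identify values.
dR/R = 0.0473, strain = 0.00077
Step 2: GF = (dR/R) / strain = 0.0473 / 0.00077
GF = 61.4


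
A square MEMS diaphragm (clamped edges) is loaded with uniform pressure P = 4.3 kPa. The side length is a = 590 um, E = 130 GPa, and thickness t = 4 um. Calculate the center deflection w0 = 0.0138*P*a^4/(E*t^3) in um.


Step 1: Convert pressure to compatible units (E is in GPa, so P in GPa).
P = 4.3 kPa = 4.3e-6 GPa
Step 2: Compute numerator: 0.0138 * P * a^4.
a^4 = 590^4 = 121173610000
numerator = 0.0138 * 4.3e-6 * 121173610000 = 7.19044e+03
Step 3: Compute denominator: E * t^3 = 130 * 4^3 = 8320
Step 4: w0 = numerator / denominator = 7.19044e+03 / 8320 = 0.8642 um


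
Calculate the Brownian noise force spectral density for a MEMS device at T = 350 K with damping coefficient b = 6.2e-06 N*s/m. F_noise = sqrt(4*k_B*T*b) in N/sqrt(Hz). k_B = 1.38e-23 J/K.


Step 1: Compute 4 * k_B * T * b
= 4 * 1.38e-23 * 350 * 6.2e-06
= 1.1978e-25 N^2/Hz
Step 2: F_noise = sqrt(1.1978e-25)
F_noise = 3.46e-13 N/sqrt(Hz)


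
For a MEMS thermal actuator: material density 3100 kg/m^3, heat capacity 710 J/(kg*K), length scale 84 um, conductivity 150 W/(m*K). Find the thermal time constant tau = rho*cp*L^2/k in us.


Step 1: Convert L to m: L = 84e-6 m
Step 2: L^2 = (84e-6)^2 = 7.056e-09 m^2
Step 3: tau = 3100 * 710 * 7.056e-09 / 150 = 1.0353504e-04 s
Step 4: Convert to microseconds (multiply by 1e6).
tau = 103.535 us


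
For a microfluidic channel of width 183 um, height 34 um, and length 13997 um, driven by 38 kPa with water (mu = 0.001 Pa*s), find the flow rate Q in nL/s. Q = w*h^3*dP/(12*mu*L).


Step 1: Convert all dimensions to SI (meters).
w = 183e-6 m, h = 34e-6 m, L = 13997e-6 m, dP = 38e3 Pa
Step 2: Q = w * h^3 * dP / (12 * mu * L)
Q = 183e-6 * (34e-6)^3 * 38e3 / (12 * 0.001 * 13997e-6) = 1.62725355e-09 m^3/s
Step 3: Convert Q from m^3/s to nL/s (1 m^3 = 1e12 nL, so multiply by 1e12).
Q = 1627.254 nL/s


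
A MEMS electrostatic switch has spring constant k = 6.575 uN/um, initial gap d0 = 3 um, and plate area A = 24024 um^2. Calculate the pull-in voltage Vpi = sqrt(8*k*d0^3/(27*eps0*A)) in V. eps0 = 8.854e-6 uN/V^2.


Step 1: Compute numerator: 8 * k * d0^3 = 8 * 6.575 * 3^3 = 1420.2
Step 2: Compute denominator: 27 * eps0 * A = 27 * 8.854e-6 * 24024 = 5.743129
Step 3: Vpi = sqrt(1420.2 / 5.743129)
Vpi = 15.73 V


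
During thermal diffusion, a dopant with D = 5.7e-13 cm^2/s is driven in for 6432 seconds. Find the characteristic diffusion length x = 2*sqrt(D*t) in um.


Step 1: Compute D*t = 5.7e-13 * 6432 = 3.66624e-09 cm^2
Step 2: sqrt(D*t) = 6.05495e-05 cm
Step 3: x = 2 * 6.05495e-05 cm = 1.21099e-04 cm
Step 4: Convert to um (1 cm = 1e4 um): x = 1.211 um


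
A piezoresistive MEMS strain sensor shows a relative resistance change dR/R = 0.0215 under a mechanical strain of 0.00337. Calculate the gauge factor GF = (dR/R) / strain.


Step 1: Identify values.
dR/R = 0.0215, strain = 0.00337
Step 2: GF = (dR/R) / strain = 0.0215 / 0.00337
GF = 6.4


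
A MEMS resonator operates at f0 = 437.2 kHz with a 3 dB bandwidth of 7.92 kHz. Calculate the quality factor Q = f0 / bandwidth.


Step 1: Q = f0 / bandwidth
Step 2: Q = 437.2 / 7.92
Q = 55.2


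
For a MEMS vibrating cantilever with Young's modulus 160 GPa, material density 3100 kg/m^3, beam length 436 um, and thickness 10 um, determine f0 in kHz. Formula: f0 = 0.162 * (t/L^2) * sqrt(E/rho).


Step 1: Convert units to SI.
t_SI = 10e-6 m, L_SI = 436e-6 m
Step 2: Calculate sqrt(E/rho).
sqrt(160e9 / 3100) = 7184.21 m/s
Step 3: Compute f0.
f0 = 0.162 * 10e-6 / (436e-6)^2 * 7184.21 = 61223.9 Hz = 61.22 kHz


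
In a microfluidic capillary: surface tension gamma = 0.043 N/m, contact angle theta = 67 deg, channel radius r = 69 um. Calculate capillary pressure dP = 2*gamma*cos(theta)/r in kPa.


Step 1: cos(67 deg) = 0.3907
Step 2: Convert r to m: r = 69e-6 m
Step 3: dP = 2 * 0.043 * 0.3907 / 69e-6 = 487.0 Pa
Step 4: Convert Pa to kPa (divide by 1000).
dP = 0.49 kPa


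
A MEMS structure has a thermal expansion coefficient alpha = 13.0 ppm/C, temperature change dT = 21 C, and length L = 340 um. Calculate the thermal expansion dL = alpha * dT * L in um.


Step 1: Convert CTE: alpha = 13.0 ppm/C = 13.0e-6 /C
Step 2: dL = 13.0e-6 * 21 * 340
dL = 0.0928 um


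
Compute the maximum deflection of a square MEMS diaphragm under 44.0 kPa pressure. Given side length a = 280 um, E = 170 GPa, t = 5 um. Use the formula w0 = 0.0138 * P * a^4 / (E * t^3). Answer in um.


Step 1: Convert pressure to compatible units (E is in GPa, so P in GPa).
P = 44.0 kPa = 44.0e-6 GPa
Step 2: Compute numerator: 0.0138 * P * a^4.
a^4 = 280^4 = 6146560000
numerator = 0.0138 * 44.0e-6 * 6146560000 = 3.73219e+03
Step 3: Compute denominator: E * t^3 = 170 * 5^3 = 21250
Step 4: w0 = numerator / denominator = 3.73219e+03 / 21250 = 0.1756 um


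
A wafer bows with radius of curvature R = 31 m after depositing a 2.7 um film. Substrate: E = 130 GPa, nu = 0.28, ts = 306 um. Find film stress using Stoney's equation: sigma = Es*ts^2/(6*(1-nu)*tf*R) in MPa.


Step 1: Compute numerator: Es * ts^2 = 130 * 306^2 = 12172680 (GPa*um^2)
Step 2: Compute denominator (R in um): 6*(1-nu)*tf*R = 6*0.72*2.7*31e6 = 361584000.0 (um^2)
Step 3: sigma (GPa) = 12172680 / 361584000.0 = 3.3665e-02 GPa
Step 4: Convert to MPa (x1000): sigma = 33.7 MPa


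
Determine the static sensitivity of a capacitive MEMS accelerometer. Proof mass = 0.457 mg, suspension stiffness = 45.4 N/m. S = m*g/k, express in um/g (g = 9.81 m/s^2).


Step 1: Convert mass: m = 0.457 mg = 4.57e-07 kg
Step 2: S = m * g / k = 4.57e-07 * 9.81 / 45.4
Step 3: S = 9.87e-08 m/g
Step 4: Convert to um/g: S = 0.099 um/g


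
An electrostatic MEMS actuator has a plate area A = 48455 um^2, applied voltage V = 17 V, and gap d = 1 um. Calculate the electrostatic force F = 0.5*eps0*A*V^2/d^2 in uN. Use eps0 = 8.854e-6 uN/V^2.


Step 1: Identify parameters.
eps0 = 8.854e-6 uN/V^2, A = 48455 um^2, V = 17 V, d = 1 um
Step 2: Compute V^2 = 17^2 = 289
Step 3: Compute d^2 = 1^2 = 1
Step 4: F = 0.5 * 8.854e-6 * 48455 * 289 / 1
F = 61.993 uN


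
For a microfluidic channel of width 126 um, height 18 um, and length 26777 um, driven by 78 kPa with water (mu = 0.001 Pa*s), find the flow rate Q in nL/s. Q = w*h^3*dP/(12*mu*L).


Step 1: Convert all dimensions to SI (meters).
w = 126e-6 m, h = 18e-6 m, L = 26777e-6 m, dP = 78e3 Pa
Step 2: Q = w * h^3 * dP / (12 * mu * L)
Q = 126e-6 * (18e-6)^3 * 78e3 / (12 * 0.001 * 26777e-6) = 1.7837726e-10 m^3/s
Step 3: Convert Q from m^3/s to nL/s (1 m^3 = 1e12 nL, so multiply by 1e12).
Q = 178.377 nL/s


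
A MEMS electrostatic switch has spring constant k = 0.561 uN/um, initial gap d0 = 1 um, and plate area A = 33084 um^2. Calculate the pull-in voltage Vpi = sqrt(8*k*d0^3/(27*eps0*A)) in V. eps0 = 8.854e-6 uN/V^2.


Step 1: Compute numerator: 8 * k * d0^3 = 8 * 0.561 * 1^3 = 4.488
Step 2: Compute denominator: 27 * eps0 * A = 27 * 8.854e-6 * 33084 = 7.908995
Step 3: Vpi = sqrt(4.488 / 7.908995)
Vpi = 0.75 V


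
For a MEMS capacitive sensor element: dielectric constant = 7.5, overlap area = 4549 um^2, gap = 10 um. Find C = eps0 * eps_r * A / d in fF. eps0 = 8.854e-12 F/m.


Step 1: Convert area to m^2: A = 4549e-12 m^2
Step 2: Convert gap to m: d = 10e-6 m
Step 3: C = eps0 * eps_r * A / d
C = 8.854e-12 * 7.5 * 4549e-12 / 10e-6
Step 4: Convert to fF (multiply by 1e15).
C = 30.21 fF


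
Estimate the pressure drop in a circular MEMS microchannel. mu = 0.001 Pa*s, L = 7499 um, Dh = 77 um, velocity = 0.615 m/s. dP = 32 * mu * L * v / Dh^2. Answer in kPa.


Step 1: Convert to SI: L = 7499e-6 m, Dh = 77e-6 m
Step 2: dP = 32 * 0.001 * 7499e-6 * 0.615 / (77e-6)^2
Step 3: dP = 24891.27 Pa
Step 4: Convert to kPa: dP = 24.89 kPa


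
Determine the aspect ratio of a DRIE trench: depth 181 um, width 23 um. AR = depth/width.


Step 1: AR = depth / width
Step 2: AR = 181 / 23
AR = 7.9


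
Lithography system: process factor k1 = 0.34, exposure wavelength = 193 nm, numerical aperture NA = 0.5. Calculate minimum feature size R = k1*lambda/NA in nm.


Step 1: Identify values: k1 = 0.34, lambda = 193 nm, NA = 0.5
Step 2: R = k1 * lambda / NA
R = 0.34 * 193 / 0.5
R = 131.2 nm


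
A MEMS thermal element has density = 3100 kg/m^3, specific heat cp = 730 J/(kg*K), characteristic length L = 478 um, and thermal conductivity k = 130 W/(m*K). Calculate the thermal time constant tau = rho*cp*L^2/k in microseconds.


Step 1: Convert L to m: L = 478e-6 m
Step 2: L^2 = (478e-6)^2 = 2.28484e-07 m^2
Step 3: tau = 3100 * 730 * 2.28484e-07 / 130 = 3.97737917e-03 s
Step 4: Convert to microseconds (multiply by 1e6).
tau = 3977.379 us


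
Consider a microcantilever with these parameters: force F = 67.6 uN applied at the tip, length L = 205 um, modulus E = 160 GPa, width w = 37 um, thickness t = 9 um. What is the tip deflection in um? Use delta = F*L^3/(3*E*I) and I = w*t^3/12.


Step 1: Calculate the second moment of area.
I = w * t^3 / 12 = 37 * 9^3 / 12 = 2247.75 um^4
Step 2: Convert E to consistent units (1 GPa = 1000 uN/um^2).
E = 160 GPa = 160000 uN/um^2
Step 3: Calculate tip deflection.
delta = F * L^3 / (3 * E * I)
delta = 67.6 * 205^3 / (3 * 160000 * 2247.75)
delta = 0.5398 um


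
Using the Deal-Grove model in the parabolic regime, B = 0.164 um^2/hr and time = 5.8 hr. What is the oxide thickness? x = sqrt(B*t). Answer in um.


Step 1: Compute B*t = 0.164 * 5.8 = 0.9512
Step 2: x = sqrt(0.9512)
x = 0.975 um


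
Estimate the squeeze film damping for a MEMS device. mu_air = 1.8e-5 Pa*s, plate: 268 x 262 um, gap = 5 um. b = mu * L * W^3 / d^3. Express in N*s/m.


Step 1: Convert to SI.
L = 268e-6 m, W = 262e-6 m, d = 5e-6 m
Step 2: W^3 = (262e-6)^3 = 1.80e-11 m^3
Step 3: d^3 = (5e-6)^3 = 1.25e-16 m^3
Step 4: b = 1.8e-5 * 268e-6 * 1.80e-11 / 1.25e-16
b = 6.94e-04 N*s/m


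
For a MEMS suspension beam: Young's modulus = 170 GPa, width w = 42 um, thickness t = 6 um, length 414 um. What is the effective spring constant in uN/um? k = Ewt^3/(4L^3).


Step 1: Convert E to consistent units (1 GPa = 1000 uN/um^2).
E = 170 GPa = 170000 uN/um^2
Step 2: Compute t^3 = 6^3 = 216
Step 3: Compute L^3 = 414^3 = 70957944
Step 4: k = 170000 * 42 * 216 / (4 * 70957944)
k = 5.4336 uN/um


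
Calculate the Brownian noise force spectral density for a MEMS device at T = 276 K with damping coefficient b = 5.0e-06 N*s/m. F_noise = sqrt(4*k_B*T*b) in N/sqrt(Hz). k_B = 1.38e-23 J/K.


Step 1: Compute 4 * k_B * T * b
= 4 * 1.38e-23 * 276 * 5.0e-06
= 7.6176e-26 N^2/Hz
Step 2: F_noise = sqrt(7.6176e-26)
F_noise = 2.76e-13 N/sqrt(Hz)


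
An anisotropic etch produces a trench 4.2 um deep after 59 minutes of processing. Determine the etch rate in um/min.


Step 1: Etch rate = depth / time
Step 2: rate = 4.2 / 59
rate = 0.071 um/min


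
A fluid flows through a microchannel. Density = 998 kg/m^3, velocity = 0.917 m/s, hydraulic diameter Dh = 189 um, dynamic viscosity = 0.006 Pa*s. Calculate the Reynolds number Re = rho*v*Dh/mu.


Step 1: Convert Dh to meters: Dh = 189e-6 m
Step 2: Re = rho * v * Dh / mu
Re = 998 * 0.917 * 189e-6 / 0.006
Re = 28.828


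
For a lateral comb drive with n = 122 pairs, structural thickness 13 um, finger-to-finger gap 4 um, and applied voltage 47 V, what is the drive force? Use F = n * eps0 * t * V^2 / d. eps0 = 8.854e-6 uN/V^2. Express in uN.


Step 1: Parameters: n=122, eps0=8.854e-6 uN/V^2, t=13 um, V=47 V, d=4 um
Step 2: V^2 = 2209
Step 3: F = 122 * 8.854e-6 * 13 * 2209 / 4
F = 7.755 uN


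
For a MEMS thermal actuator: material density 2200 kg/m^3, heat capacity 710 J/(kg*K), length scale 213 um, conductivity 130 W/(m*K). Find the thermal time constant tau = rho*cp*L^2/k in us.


Step 1: Convert L to m: L = 213e-6 m
Step 2: L^2 = (213e-6)^2 = 4.5369e-08 m^2
Step 3: tau = 2200 * 710 * 4.5369e-08 / 130 = 5.4512598e-04 s
Step 4: Convert to microseconds (multiply by 1e6).
tau = 545.126 us


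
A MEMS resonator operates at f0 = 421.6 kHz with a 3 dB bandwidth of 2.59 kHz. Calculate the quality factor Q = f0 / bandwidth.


Step 1: Q = f0 / bandwidth
Step 2: Q = 421.6 / 2.59
Q = 162.8


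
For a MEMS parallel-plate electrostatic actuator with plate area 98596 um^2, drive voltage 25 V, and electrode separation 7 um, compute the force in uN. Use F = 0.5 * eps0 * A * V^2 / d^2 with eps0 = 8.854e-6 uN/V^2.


Step 1: Identify parameters.
eps0 = 8.854e-6 uN/V^2, A = 98596 um^2, V = 25 V, d = 7 um
Step 2: Compute V^2 = 25^2 = 625
Step 3: Compute d^2 = 7^2 = 49
Step 4: F = 0.5 * 8.854e-6 * 98596 * 625 / 49
F = 5.567 uN


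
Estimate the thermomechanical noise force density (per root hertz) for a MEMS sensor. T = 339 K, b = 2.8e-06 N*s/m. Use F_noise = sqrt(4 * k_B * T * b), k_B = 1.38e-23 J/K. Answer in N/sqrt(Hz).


Step 1: Compute 4 * k_B * T * b
= 4 * 1.38e-23 * 339 * 2.8e-06
= 5.2396e-26 N^2/Hz
Step 2: F_noise = sqrt(5.2396e-26)
F_noise = 2.29e-13 N/sqrt(Hz)


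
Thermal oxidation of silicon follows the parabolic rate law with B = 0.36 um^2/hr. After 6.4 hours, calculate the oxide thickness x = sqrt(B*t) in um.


Step 1: Compute B*t = 0.36 * 6.4 = 2.304
Step 2: x = sqrt(2.304)
x = 1.518 um


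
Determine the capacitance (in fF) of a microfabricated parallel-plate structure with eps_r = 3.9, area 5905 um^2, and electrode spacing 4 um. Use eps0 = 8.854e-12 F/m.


Step 1: Convert area to m^2: A = 5905e-12 m^2
Step 2: Convert gap to m: d = 4e-6 m
Step 3: C = eps0 * eps_r * A / d
C = 8.854e-12 * 3.9 * 5905e-12 / 4e-6
Step 4: Convert to fF (multiply by 1e15).
C = 50.98 fF


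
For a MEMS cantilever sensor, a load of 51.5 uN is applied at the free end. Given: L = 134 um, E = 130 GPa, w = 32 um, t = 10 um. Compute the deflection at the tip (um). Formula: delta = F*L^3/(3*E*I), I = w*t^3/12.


Step 1: Calculate the second moment of area.
I = w * t^3 / 12 = 32 * 10^3 / 12 = 2666.6667 um^4
Step 2: Convert E to consistent units (1 GPa = 1000 uN/um^2).
E = 130 GPa = 130000 uN/um^2
Step 3: Calculate tip deflection.
delta = F * L^3 / (3 * E * I)
delta = 51.5 * 134^3 / (3 * 130000 * 2666.6667)
delta = 0.1191 um


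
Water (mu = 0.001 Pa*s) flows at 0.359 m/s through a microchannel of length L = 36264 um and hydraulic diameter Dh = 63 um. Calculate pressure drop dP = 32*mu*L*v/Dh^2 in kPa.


Step 1: Convert to SI: L = 36264e-6 m, Dh = 63e-6 m
Step 2: dP = 32 * 0.001 * 36264e-6 * 0.359 / (63e-6)^2
Step 3: dP = 104963.68 Pa
Step 4: Convert to kPa: dP = 104.96 kPa


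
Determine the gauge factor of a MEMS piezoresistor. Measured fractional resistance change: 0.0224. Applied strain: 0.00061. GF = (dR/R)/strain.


Step 1: Identify values.
dR/R = 0.0224, strain = 0.00061
Step 2: GF = (dR/R) / strain = 0.0224 / 0.00061
GF = 36.7


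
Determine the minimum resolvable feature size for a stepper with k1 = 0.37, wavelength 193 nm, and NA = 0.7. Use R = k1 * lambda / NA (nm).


Step 1: Identify values: k1 = 0.37, lambda = 193 nm, NA = 0.7
Step 2: R = k1 * lambda / NA
R = 0.37 * 193 / 0.7
R = 102.0 nm


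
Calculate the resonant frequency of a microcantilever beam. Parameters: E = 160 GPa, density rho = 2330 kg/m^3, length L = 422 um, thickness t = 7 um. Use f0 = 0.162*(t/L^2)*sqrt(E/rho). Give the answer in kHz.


Step 1: Convert units to SI.
t_SI = 7e-6 m, L_SI = 422e-6 m
Step 2: Calculate sqrt(E/rho).
sqrt(160e9 / 2330) = 8286.71 m/s
Step 3: Compute f0.
f0 = 0.162 * 7e-6 / (422e-6)^2 * 8286.71 = 52768.0 Hz = 52.77 kHz


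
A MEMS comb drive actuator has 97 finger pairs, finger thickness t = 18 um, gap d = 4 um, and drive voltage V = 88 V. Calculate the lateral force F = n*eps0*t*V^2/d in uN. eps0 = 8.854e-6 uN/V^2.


Step 1: Parameters: n=97, eps0=8.854e-6 uN/V^2, t=18 um, V=88 V, d=4 um
Step 2: V^2 = 7744
Step 3: F = 97 * 8.854e-6 * 18 * 7744 / 4
F = 29.929 uN


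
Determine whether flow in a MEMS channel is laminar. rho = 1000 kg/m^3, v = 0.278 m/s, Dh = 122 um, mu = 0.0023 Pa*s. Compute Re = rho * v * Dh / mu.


Step 1: Convert Dh to meters: Dh = 122e-6 m
Step 2: Re = rho * v * Dh / mu
Re = 1000 * 0.278 * 122e-6 / 0.0023
Re = 14.746
Since Re = 14.746 is below ~2300, the flow is laminar.


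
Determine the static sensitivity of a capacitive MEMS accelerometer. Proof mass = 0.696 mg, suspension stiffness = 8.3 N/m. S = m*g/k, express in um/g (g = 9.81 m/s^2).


Step 1: Convert mass: m = 0.696 mg = 6.96e-07 kg
Step 2: S = m * g / k = 6.96e-07 * 9.81 / 8.3
Step 3: S = 8.23e-07 m/g
Step 4: Convert to um/g: S = 0.823 um/g


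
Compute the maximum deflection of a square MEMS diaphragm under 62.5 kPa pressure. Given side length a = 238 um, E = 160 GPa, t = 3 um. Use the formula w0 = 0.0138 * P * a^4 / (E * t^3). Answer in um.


Step 1: Convert pressure to compatible units (E is in GPa, so P in GPa).
P = 62.5 kPa = 62.5e-6 GPa
Step 2: Compute numerator: 0.0138 * P * a^4.
a^4 = 238^4 = 3208542736
numerator = 0.0138 * 62.5e-6 * 3208542736 = 2.76737e+03
Step 3: Compute denominator: E * t^3 = 160 * 3^3 = 4320
Step 4: w0 = numerator / denominator = 2.76737e+03 / 4320 = 0.6406 um


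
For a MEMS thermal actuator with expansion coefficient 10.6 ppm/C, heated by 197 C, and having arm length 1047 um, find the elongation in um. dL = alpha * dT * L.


Step 1: Convert CTE: alpha = 10.6 ppm/C = 10.6e-6 /C
Step 2: dL = 10.6e-6 * 197 * 1047
dL = 2.1863 um


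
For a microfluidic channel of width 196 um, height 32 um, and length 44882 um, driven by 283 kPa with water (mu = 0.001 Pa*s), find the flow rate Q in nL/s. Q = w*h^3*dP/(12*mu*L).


Step 1: Convert all dimensions to SI (meters).
w = 196e-6 m, h = 32e-6 m, L = 44882e-6 m, dP = 283e3 Pa
Step 2: Q = w * h^3 * dP / (12 * mu * L)
Q = 196e-6 * (32e-6)^3 * 283e3 / (12 * 0.001 * 44882e-6) = 3.3747297e-09 m^3/s
Step 3: Convert Q from m^3/s to nL/s (1 m^3 = 1e12 nL, so multiply by 1e12).
Q = 3374.73 nL/s


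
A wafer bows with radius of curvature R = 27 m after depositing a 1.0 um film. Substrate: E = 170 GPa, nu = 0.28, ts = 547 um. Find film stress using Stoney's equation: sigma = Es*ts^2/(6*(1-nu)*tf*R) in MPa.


Step 1: Compute numerator: Es * ts^2 = 170 * 547^2 = 50865530 (GPa*um^2)
Step 2: Compute denominator (R in um): 6*(1-nu)*tf*R = 6*0.72*1.0*27e6 = 116640000.0 (um^2)
Step 3: sigma (GPa) = 50865530 / 116640000.0 = 4.3609e-01 GPa
Step 4: Convert to MPa (x1000): sigma = 436.1 MPa


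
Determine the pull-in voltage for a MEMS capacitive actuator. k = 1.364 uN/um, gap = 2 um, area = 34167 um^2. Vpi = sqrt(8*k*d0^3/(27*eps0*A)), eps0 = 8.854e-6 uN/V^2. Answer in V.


Step 1: Compute numerator: 8 * k * d0^3 = 8 * 1.364 * 2^3 = 87.296
Step 2: Compute denominator: 27 * eps0 * A = 27 * 8.854e-6 * 34167 = 8.167895
Step 3: Vpi = sqrt(87.296 / 8.167895)
Vpi = 3.27 V
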